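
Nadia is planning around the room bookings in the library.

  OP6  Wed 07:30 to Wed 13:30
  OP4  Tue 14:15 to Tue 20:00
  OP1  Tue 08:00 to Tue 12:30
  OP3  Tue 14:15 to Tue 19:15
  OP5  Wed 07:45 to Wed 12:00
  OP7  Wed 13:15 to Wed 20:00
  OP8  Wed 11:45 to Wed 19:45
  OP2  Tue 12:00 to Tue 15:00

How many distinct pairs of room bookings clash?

Two intervals overlap when each starts before the other ends.
Sorted by start: OP1, OP2, OP3, OP4, OP6, OP5, OP8, OP7.
OP2 starts before OP1 ends → OP1 and OP2 overlap.
OP3 starts after OP1 ends — done with OP1.
OP3 starts before OP2 ends → OP2 and OP3 overlap.
OP4 starts before OP2 ends → OP2 and OP4 overlap.
OP6 starts after OP2 ends — done with OP2.
OP4 starts before OP3 ends → OP3 and OP4 overlap.
OP6 starts after OP3 ends — done with OP3.
OP6 starts after OP4 ends — done with OP4.
OP5 starts before OP6 ends → OP6 and OP5 overlap.
OP8 starts before OP6 ends → OP6 and OP8 overlap.
OP7 starts before OP6 ends → OP6 and OP7 overlap.
OP8 starts before OP5 ends → OP5 and OP8 overlap.
OP7 starts after OP5 ends.
OP7 starts before OP8 ends → OP8 and OP7 overlap.
Overlapping pairs: OP1 & OP2, OP2 & OP3, OP2 & OP4, OP3 & OP4, OP5 & OP6, OP5 & OP8, OP6 & OP7, OP6 & OP8, OP7 & OP8 — 9 in total.

9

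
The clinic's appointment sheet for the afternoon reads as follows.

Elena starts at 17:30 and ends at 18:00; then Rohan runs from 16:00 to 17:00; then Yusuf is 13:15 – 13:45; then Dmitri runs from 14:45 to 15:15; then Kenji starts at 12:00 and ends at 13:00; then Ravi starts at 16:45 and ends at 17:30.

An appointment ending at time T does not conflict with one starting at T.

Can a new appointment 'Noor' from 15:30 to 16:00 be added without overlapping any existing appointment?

Yes — the slot is free

Kenji: ends 13:00 at or before Noor starts 15:30 → clear.
Yusuf: ends 13:45 at or before Noor starts 15:30 → clear.
Dmitri: ends 15:15 at or before Noor starts 15:30 → clear.
Rohan: starts 16:00 at or after Noor ends 16:00 → clear.
Ravi: starts 16:45 at or after Noor ends 16:00 → clear.
Elena: starts 17:30 at or after Noor ends 16:00 → clear.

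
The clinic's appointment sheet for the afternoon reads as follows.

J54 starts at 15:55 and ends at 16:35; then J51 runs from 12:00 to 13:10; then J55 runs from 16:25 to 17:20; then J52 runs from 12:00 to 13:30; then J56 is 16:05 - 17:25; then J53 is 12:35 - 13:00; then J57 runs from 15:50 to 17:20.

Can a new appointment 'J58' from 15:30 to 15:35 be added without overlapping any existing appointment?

Yes — the slot is free

J51: ends 13:10 at or before J58 starts 15:30 → clear.
J52: ends 13:30 at or before J58 starts 15:30 → clear.
J53: ends 13:00 at or before J58 starts 15:30 → clear.
J57: starts 15:50 at or after J58 ends 15:35 → clear.
J54: starts 15:55 at or after J58 ends 15:35 → clear.
J56: starts 16:05 at or after J58 ends 15:35 → clear.
J55: starts 16:25 at or after J58 ends 15:35 → clear.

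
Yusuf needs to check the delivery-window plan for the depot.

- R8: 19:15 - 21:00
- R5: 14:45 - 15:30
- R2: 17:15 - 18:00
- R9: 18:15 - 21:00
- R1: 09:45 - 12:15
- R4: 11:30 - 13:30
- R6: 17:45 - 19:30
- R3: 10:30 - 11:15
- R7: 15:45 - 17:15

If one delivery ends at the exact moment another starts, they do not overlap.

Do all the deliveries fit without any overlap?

Two intervals overlap when each starts before the other ends.
Sorted by start: R1, R3, R4, R5, R7, R2, R6, R9, R8.
R3 starts before R1 ends → R1 and R3 overlap.
That's a conflict, so the schedule is not conflict-free.

No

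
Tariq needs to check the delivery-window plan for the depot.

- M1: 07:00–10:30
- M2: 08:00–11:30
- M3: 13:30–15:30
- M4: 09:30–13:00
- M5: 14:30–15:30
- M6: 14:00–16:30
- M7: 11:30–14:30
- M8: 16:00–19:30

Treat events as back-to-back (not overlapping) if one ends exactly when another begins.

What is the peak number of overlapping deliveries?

Walk through starts and ends in time order (an end at T is processed before a start at T):
07:00 start M1 → 1
08:00 start M2 → 2
09:30 start M4 → 3
10:30 end M1 → 2
11:30 end M2 → 1
11:30 start M7 → 2
13:00 end M4 → 1
13:30 start M3 → 2
14:00 start M6 → 3
14:30 end M7 → 2
14:30 start M5 → 3
15:30 end M3 → 2
15:30 end M5 → 1
16:00 start M8 → 2
16:30 end M6 → 1
19:30 end M8 → 0
Peak is 3, at 09:30 (M1, M2, M4).

3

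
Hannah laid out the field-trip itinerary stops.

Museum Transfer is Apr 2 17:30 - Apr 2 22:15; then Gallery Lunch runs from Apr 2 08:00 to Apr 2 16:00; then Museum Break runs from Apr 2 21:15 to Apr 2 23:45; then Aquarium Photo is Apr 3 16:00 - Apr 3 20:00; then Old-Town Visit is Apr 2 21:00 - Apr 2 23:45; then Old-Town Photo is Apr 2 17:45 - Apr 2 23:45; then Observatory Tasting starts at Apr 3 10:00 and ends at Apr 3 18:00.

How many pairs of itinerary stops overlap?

7

Two intervals overlap when each starts before the other ends.
Sorted by start: Gallery Lunch, Museum Transfer, Old-Town Photo, Old-Town Visit, Museum Break, Observatory Tasting, Aquarium Photo.
Museum Transfer starts after Gallery Lunch ends, so Gallery Lunch has no further overlaps.
Old-Town Photo starts before Museum Transfer ends → Museum Transfer and Old-Town Photo overlap.
Old-Town Visit starts before Museum Transfer ends → Museum Transfer and Old-Town Visit overlap.
Museum Break starts before Museum Transfer ends → Museum Transfer and Museum Break overlap.
Observatory Tasting starts after Museum Transfer ends, so Museum Transfer has no further overlaps.
Old-Town Visit starts before Old-Town Photo ends → Old-Town Photo and Old-Town Visit overlap.
Museum Break starts before Old-Town Photo ends → Old-Town Photo and Museum Break overlap.
Observatory Tasting starts after Old-Town Photo ends, so Old-Town Photo has no further overlaps.
Museum Break starts before Old-Town Visit ends → Old-Town Visit and Museum Break overlap.
Observatory Tasting starts after Old-Town Visit ends, so Old-Town Visit has no further overlaps.
Observatory Tasting starts after Museum Break ends, so Museum Break has no further overlaps.
Aquarium Photo starts before Observatory Tasting ends → Observatory Tasting and Aquarium Photo overlap.
Overlapping pairs: Aquarium Photo & Observatory Tasting, Museum Break & Museum Transfer, Museum Break & Old-Town Photo, Museum Break & Old-Town Visit, Museum Transfer & Old-Town Photo, Museum Transfer & Old-Town Visit, Old-Town Photo & Old-Town Visit — 7 in total.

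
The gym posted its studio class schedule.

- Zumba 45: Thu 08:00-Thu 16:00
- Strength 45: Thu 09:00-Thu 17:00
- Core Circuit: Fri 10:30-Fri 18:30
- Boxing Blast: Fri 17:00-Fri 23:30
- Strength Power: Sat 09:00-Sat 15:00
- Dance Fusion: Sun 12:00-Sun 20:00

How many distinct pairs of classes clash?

Sorted by start: Zumba 45, Strength 45, Core Circuit, Boxing Blast, Strength Power, Dance Fusion.
Strength 45 starts before Zumba 45 ends → Zumba 45 and Strength 45 overlap.
Core Circuit starts after Zumba 45 ends, so nothing later overlaps Zumba 45 either.
Core Circuit starts after Strength 45 ends, so nothing later overlaps Strength 45 either.
Boxing Blast starts before Core Circuit ends → Core Circuit and Boxing Blast overlap.
Strength Power starts after Core Circuit ends, so nothing later overlaps Core Circuit either.
Strength Power starts after Boxing Blast ends, so nothing later overlaps Boxing Blast either.
Dance Fusion starts after Strength Power ends.
Overlapping pairs: Boxing Blast & Core Circuit, Strength 45 & Zumba 45 — 2 in total.

2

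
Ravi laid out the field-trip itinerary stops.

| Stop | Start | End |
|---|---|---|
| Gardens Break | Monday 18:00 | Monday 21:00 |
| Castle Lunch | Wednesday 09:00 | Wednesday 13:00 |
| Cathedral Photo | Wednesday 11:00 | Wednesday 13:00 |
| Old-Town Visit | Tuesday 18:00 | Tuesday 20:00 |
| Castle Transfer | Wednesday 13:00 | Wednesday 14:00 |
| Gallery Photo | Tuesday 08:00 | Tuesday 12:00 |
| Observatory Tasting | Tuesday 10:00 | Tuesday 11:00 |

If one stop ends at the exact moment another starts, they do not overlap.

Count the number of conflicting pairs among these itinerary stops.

2

Sorted by start: Gardens Break, Gallery Photo, Observatory Tasting, Old-Town Visit, Castle Lunch, Cathedral Photo, Castle Transfer.
Gallery Photo starts after Gardens Break ends, so Gardens Break has no further overlaps.
Observatory Tasting starts before Gallery Photo ends → Gallery Photo and Observatory Tasting overlap.
Old-Town Visit starts after Gallery Photo ends, so Gallery Photo has no further overlaps.
Old-Town Visit starts after Observatory Tasting ends, so Observatory Tasting has no further overlaps.
Castle Lunch starts after Old-Town Visit ends, so Old-Town Visit has no further overlaps.
Cathedral Photo starts before Castle Lunch ends → Castle Lunch and Cathedral Photo overlap.
Castle Transfer starts exactly when Castle Lunch ends (back-to-back, no overlap).
Castle Transfer starts exactly when Cathedral Photo ends (back-to-back, no overlap).
Overlapping pairs: Castle Lunch & Cathedral Photo, Gallery Photo & Observatory Tasting — 2 in total.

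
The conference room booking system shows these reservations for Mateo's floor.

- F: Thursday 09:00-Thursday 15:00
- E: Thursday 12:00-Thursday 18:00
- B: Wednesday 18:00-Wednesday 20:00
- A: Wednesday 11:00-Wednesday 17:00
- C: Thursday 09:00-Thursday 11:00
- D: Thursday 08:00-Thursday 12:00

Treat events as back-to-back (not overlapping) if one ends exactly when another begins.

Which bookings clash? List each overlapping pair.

Check each pair: they overlap iff neither finishes before the other starts.
Sorted by start: A, B, D, C, F, E.
B starts after A ends, so A has no further overlaps.
D starts after B ends, so B has no further overlaps.
C starts before D ends → D and C overlap.
F starts before D ends → D and F overlap.
E starts exactly when D ends (back-to-back, no overlap).
F starts before C ends → C and F overlap.
E starts after C ends.
E starts before F ends → F and E overlap.

C & D, C & F, D & F, E & F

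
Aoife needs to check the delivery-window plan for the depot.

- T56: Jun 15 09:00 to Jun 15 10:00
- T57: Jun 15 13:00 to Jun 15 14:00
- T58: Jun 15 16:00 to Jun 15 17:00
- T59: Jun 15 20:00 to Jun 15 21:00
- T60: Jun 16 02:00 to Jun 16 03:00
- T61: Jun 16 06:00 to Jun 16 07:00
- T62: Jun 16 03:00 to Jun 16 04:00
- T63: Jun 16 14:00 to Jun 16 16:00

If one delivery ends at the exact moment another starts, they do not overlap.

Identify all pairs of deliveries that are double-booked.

no overlapping pairs

Sorted by start: T56, T57, T58, T59, T60, T62, T61, T63.
T57 starts after T56 ends; T56 is clear from here.
T58 starts after T57 ends; T57 is clear from here.
T59 starts after T58 ends; T58 is clear from here.
T60 starts after T59 ends; T59 is clear from here.
T62 starts exactly when T60 ends (back-to-back, no overlap); T60 is clear from here.
T61 starts after T62 ends; T62 is clear from here.
T63 starts after T61 ends.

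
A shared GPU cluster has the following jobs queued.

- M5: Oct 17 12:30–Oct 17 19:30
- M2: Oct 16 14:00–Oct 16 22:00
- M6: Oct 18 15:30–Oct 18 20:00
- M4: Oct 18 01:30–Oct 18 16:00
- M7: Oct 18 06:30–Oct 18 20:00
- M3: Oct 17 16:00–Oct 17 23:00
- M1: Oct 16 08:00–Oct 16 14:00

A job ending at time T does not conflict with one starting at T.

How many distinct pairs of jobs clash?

Sorted by start: M1, M2, M5, M3, M4, M7, M6.
M2 starts exactly when M1 ends (back-to-back, no overlap), so M1 has no further overlaps.
M5 starts after M2 ends, so M2 has no further overlaps.
M3 starts before M5 ends → M5 and M3 overlap.
M4 starts after M5 ends, so M5 has no further overlaps.
M4 starts after M3 ends, so M3 has no further overlaps.
M7 starts before M4 ends → M4 and M7 overlap.
M6 starts before M4 ends → M4 and M6 overlap.
M6 starts before M7 ends → M7 and M6 overlap.
Overlapping pairs: M3 & M5, M4 & M6, M4 & M7, M6 & M7 — 4 in total.

4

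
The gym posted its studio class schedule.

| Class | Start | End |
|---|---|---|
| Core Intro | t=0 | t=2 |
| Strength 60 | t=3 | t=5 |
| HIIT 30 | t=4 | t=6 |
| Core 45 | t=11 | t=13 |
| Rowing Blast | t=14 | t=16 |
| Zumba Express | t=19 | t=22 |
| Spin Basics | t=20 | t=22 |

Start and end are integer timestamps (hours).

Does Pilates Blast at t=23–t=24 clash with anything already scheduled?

Core Intro: ends t=2 at or before Pilates Blast starts t=23 → clear.
Strength 60: ends t=5 at or before Pilates Blast starts t=23 → clear.
HIIT 30: ends t=6 at or before Pilates Blast starts t=23 → clear.
Core 45: ends t=13 at or before Pilates Blast starts t=23 → clear.
Rowing Blast: ends t=16 at or before Pilates Blast starts t=23 → clear.
Zumba Express: ends t=22 at or before Pilates Blast starts t=23 → clear.
Spin Basics: ends t=22 at or before Pilates Blast starts t=23 → clear.

No — it doesn't clash with anything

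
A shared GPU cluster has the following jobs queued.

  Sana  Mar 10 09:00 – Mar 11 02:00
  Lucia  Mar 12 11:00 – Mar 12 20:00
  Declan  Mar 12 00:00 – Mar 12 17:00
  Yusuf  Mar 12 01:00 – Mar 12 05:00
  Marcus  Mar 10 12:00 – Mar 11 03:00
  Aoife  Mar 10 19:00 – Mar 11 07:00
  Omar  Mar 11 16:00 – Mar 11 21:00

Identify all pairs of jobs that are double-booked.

Sorted by start: Sana, Marcus, Aoife, Omar, Declan, Yusuf, Lucia.
Marcus starts before Sana ends → Sana and Marcus overlap.
Aoife starts before Sana ends → Sana and Aoife overlap.
Omar starts after Sana ends, so Sana has no further overlaps.
Aoife starts before Marcus ends → Marcus and Aoife overlap.
Omar starts after Marcus ends, so Marcus has no further overlaps.
Omar starts after Aoife ends, so Aoife has no further overlaps.
Declan starts after Omar ends, so Omar has no further overlaps.
Yusuf starts before Declan ends → Declan and Yusuf overlap.
Lucia starts before Declan ends → Declan and Lucia overlap.
Lucia starts after Yusuf ends.

Aoife & Marcus, Aoife & Sana, Declan & Lucia, Declan & Yusuf, Marcus & Sana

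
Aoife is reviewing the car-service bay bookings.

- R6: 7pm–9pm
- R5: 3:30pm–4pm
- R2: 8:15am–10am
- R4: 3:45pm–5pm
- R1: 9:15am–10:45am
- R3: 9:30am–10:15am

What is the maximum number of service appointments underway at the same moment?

3

Sweep the timeline, counting +1 at each start and −1 at each end (ends before starts at a tie):
8:15am start R2 → 1
9:15am start R1 → 2
9:30am start R3 → 3
10am end R2 → 2
10:15am end R3 → 1
10:45am end R1 → 0
3:30pm start R5 → 1
3:45pm start R4 → 2
4pm end R5 → 1
5pm end R4 → 0
7pm start R6 → 1
9pm end R6 → 0
Peak is 3, at 9:30am (R1, R2, R3).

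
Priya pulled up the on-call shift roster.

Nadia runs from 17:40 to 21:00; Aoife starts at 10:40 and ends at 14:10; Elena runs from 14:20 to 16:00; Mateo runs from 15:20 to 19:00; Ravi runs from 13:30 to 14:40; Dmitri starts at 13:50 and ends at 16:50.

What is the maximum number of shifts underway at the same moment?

3

Walk through starts and ends in time order (an end at T is processed before a start at T):
10:40 start Aoife → 1
13:30 start Ravi → 2
13:50 start Dmitri → 3
14:10 end Aoife → 2
14:20 start Elena → 3
14:40 end Ravi → 2
15:20 start Mateo → 3
16:00 end Elena → 2
16:50 end Dmitri → 1
17:40 start Nadia → 2
19:00 end Mateo → 1
21:00 end Nadia → 0
Peak is 3, at 13:50 (Aoife, Dmitri, Ravi).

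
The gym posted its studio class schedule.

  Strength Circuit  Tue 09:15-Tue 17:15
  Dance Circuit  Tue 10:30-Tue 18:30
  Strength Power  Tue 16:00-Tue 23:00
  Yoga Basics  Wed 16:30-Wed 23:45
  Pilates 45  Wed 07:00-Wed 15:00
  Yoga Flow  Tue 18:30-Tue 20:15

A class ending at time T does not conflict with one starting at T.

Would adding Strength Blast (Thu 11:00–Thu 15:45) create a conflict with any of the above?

No — it doesn't clash with anything

Strength Circuit: ends Tue 17:15 at or before Strength Blast starts Thu 11:00 → clear.
Dance Circuit: ends Tue 18:30 at or before Strength Blast starts Thu 11:00 → clear.
Strength Power: ends Tue 23:00 at or before Strength Blast starts Thu 11:00 → clear.
Yoga Flow: ends Tue 20:15 at or before Strength Blast starts Thu 11:00 → clear.
Pilates 45: ends Wed 15:00 at or before Strength Blast starts Thu 11:00 → clear.
Yoga Basics: ends Wed 23:45 at or before Strength Blast starts Thu 11:00 → clear.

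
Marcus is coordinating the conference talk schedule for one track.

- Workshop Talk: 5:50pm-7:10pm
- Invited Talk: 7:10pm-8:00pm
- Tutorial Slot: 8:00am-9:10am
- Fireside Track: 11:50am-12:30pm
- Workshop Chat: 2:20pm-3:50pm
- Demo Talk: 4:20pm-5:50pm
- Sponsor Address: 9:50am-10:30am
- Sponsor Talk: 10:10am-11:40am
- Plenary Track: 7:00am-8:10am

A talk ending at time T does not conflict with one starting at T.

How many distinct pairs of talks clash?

2

Check each pair: they overlap iff neither finishes before the other starts.
Sorted by start: Plenary Track, Tutorial Slot, Sponsor Address, Sponsor Talk, Fireside Track, Workshop Chat, Demo Talk, Workshop Talk, Invited Talk.
Tutorial Slot starts before Plenary Track ends → Plenary Track and Tutorial Slot overlap.
Sponsor Address starts after Plenary Track ends, so nothing later overlaps Plenary Track either.
Sponsor Address starts after Tutorial Slot ends, so nothing later overlaps Tutorial Slot either.
Sponsor Talk starts before Sponsor Address ends → Sponsor Address and Sponsor Talk overlap.
Fireside Track starts after Sponsor Address ends, so nothing later overlaps Sponsor Address either.
Fireside Track starts after Sponsor Talk ends, so nothing later overlaps Sponsor Talk either.
Workshop Chat starts after Fireside Track ends, so nothing later overlaps Fireside Track either.
Demo Talk starts after Workshop Chat ends, so nothing later overlaps Workshop Chat either.
Workshop Talk starts exactly when Demo Talk ends (back-to-back, no overlap), so nothing later overlaps Demo Talk either.
Invited Talk starts exactly when Workshop Talk ends (back-to-back, no overlap).
Overlapping pairs: Plenary Track & Tutorial Slot, Sponsor Address & Sponsor Talk — 2 in total.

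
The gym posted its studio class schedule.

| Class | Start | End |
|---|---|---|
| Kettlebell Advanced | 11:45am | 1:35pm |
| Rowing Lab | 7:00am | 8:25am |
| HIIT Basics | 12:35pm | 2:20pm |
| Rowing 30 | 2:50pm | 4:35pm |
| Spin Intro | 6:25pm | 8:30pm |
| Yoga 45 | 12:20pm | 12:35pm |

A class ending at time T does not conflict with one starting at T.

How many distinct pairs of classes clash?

2

Sorted by start: Rowing Lab, Kettlebell Advanced, Yoga 45, HIIT Basics, Rowing 30, Spin Intro.
Kettlebell Advanced starts after Rowing Lab ends, so Rowing Lab has no further overlaps.
Yoga 45 starts before Kettlebell Advanced ends → Kettlebell Advanced and Yoga 45 overlap.
HIIT Basics starts before Kettlebell Advanced ends → Kettlebell Advanced and HIIT Basics overlap.
Rowing 30 starts after Kettlebell Advanced ends, so Kettlebell Advanced has no further overlaps.
HIIT Basics starts exactly when Yoga 45 ends (back-to-back, no overlap), so Yoga 45 has no further overlaps.
Rowing 30 starts after HIIT Basics ends, so HIIT Basics has no further overlaps.
Spin Intro starts after Rowing 30 ends.
Overlapping pairs: HIIT Basics & Kettlebell Advanced, Kettlebell Advanced & Yoga 45 — 2 in total.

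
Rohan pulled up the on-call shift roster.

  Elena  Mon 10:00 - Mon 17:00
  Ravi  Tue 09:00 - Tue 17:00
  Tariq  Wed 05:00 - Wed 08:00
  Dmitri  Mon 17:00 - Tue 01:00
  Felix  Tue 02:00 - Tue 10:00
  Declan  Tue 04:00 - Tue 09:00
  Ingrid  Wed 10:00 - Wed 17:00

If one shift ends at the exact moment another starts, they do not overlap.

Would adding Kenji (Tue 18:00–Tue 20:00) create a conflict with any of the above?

No — it doesn't clash with anything

Elena: ends Mon 17:00 at or before Kenji starts Tue 18:00 → clear.
Dmitri: ends Tue 01:00 at or before Kenji starts Tue 18:00 → clear.
Felix: ends Tue 10:00 at or before Kenji starts Tue 18:00 → clear.
Declan: ends Tue 09:00 at or before Kenji starts Tue 18:00 → clear.
Ravi: ends Tue 17:00 at or before Kenji starts Tue 18:00 → clear.
Tariq: starts Wed 05:00 at or after Kenji ends Tue 20:00 → clear.
Ingrid: starts Wed 10:00 at or after Kenji ends Tue 20:00 → clear.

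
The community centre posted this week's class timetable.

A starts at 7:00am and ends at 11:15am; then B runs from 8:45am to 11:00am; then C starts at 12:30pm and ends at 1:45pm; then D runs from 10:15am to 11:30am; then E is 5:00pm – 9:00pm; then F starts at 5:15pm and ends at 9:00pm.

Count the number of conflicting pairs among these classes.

Two intervals overlap when each starts before the other ends.
Sorted by start: A, B, D, C, E, F.
B starts before A ends → A and B overlap.
D starts before A ends → A and D overlap.
C starts after A ends, so A has no further overlaps.
D starts before B ends → B and D overlap.
C starts after B ends, so B has no further overlaps.
C starts after D ends, so D has no further overlaps.
E starts after C ends, so C has no further overlaps.
F starts before E ends → E and F overlap.
Overlapping pairs: A & B, A & D, B & D, E & F — 4 in total.

4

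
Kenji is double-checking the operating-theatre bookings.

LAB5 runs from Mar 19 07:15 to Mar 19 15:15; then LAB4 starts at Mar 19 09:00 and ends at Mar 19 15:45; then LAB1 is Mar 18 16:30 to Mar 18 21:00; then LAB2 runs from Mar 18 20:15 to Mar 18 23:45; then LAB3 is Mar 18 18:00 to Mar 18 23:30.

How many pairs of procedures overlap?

Sorted by start: LAB1, LAB3, LAB2, LAB5, LAB4.
LAB3 starts before LAB1 ends → LAB1 and LAB3 overlap.
LAB2 starts before LAB1 ends → LAB1 and LAB2 overlap.
LAB5 starts after LAB1 ends — done with LAB1.
LAB2 starts before LAB3 ends → LAB3 and LAB2 overlap.
LAB5 starts after LAB3 ends — done with LAB3.
LAB5 starts after LAB2 ends — done with LAB2.
LAB4 starts before LAB5 ends → LAB5 and LAB4 overlap.
Overlapping pairs: LAB1 & LAB2, LAB1 & LAB3, LAB2 & LAB3, LAB4 & LAB5 — 4 in total.

4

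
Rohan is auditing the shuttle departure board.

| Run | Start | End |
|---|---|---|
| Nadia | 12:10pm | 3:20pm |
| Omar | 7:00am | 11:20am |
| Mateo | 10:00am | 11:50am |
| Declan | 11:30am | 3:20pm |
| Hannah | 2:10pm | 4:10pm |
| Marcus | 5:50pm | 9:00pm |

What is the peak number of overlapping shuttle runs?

Walk through starts and ends in time order (an end at T is processed before a start at T):
7:00am start Omar → 1
10:00am start Mateo → 2
11:20am end Omar → 1
11:30am start Declan → 2
11:50am end Mateo → 1
12:10pm start Nadia → 2
2:10pm start Hannah → 3
3:20pm end Declan → 2
3:20pm end Nadia → 1
4:10pm end Hannah → 0
5:50pm start Marcus → 1
9:00pm end Marcus → 0
Peak is 3, at 2:10pm (Declan, Hannah, Nadia).

3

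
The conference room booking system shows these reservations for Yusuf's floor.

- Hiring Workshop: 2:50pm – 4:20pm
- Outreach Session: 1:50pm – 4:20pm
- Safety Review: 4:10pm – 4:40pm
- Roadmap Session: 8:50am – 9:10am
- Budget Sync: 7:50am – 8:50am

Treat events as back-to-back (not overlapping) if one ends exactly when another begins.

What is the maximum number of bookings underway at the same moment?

3

Sort all start/end points and keep a running count:
7:50am start Budget Sync → 1
8:50am end Budget Sync → 0
8:50am start Roadmap Session → 1
9:10am end Roadmap Session → 0
1:50pm start Outreach Session → 1
2:50pm start Hiring Workshop → 2
4:10pm start Safety Review → 3
4:20pm end Hiring Workshop → 2
4:20pm end Outreach Session → 1
4:40pm end Safety Review → 0
Peak is 3, at 4:10pm (Hiring Workshop, Outreach Session, Safety Review).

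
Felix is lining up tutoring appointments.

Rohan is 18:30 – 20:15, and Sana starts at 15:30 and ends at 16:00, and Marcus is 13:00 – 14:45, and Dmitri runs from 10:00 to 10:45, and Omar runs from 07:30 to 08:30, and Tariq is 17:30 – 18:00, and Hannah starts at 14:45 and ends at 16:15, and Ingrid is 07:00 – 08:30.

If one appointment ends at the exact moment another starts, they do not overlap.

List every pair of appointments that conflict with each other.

Two intervals overlap when each starts before the other ends.
Sorted by start: Ingrid, Omar, Dmitri, Marcus, Hannah, Sana, Tariq, Rohan.
Omar starts before Ingrid ends → Ingrid and Omar overlap.
Dmitri starts after Ingrid ends — done with Ingrid.
Dmitri starts after Omar ends — done with Omar.
Marcus starts after Dmitri ends — done with Dmitri.
Hannah starts exactly when Marcus ends (back-to-back, no overlap) — done with Marcus.
Sana starts before Hannah ends → Hannah and Sana overlap.
Tariq starts after Hannah ends — done with Hannah.
Tariq starts after Sana ends — done with Sana.
Rohan starts after Tariq ends.

Hannah & Sana, Ingrid & Omar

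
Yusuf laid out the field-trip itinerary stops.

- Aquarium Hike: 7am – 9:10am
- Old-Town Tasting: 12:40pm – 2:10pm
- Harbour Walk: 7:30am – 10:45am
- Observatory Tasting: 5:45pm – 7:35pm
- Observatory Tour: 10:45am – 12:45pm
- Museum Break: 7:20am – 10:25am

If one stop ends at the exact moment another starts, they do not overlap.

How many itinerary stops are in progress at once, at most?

3

Sweep the timeline, counting +1 at each start and −1 at each end (ends before starts at a tie):
7am start Aquarium Hike → 1
7:20am start Museum Break → 2
7:30am start Harbour Walk → 3
9:10am end Aquarium Hike → 2
10:25am end Museum Break → 1
10:45am end Harbour Walk → 0
10:45am start Observatory Tour → 1
12:40pm start Old-Town Tasting → 2
12:45pm end Observatory Tour → 1
2:10pm end Old-Town Tasting → 0
5:45pm start Observatory Tasting → 1
7:35pm end Observatory Tasting → 0
Peak is 3, at 7:30am (Aquarium Hike, Harbour Walk, Museum Break).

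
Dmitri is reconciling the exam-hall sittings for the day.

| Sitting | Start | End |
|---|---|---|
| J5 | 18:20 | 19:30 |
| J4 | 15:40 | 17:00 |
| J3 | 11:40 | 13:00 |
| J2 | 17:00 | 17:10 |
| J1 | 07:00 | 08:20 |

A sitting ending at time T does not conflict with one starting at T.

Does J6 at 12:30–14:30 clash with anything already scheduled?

Yes — it overlaps J3

J1: ends 08:20 at or before J6 starts 12:30 → clear.
J3: starts 11:40 before J6 ends 14:30, and ends 13:00 after J6 starts 12:30 → overlap.
J4: starts 15:40 at or after J6 ends 14:30 → clear.
J2: starts 17:00 at or after J6 ends 14:30 → clear.
J5: starts 18:20 at or after J6 ends 14:30 → clear.
J6 overlaps J3.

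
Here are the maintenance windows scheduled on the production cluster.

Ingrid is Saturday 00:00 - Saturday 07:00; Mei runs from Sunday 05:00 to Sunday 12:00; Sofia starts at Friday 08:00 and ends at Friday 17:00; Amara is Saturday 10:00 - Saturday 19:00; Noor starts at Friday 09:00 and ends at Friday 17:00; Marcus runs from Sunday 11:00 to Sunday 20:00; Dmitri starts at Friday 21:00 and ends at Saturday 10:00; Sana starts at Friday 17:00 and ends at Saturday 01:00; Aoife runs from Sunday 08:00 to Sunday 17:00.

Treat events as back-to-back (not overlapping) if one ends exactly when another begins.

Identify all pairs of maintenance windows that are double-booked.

Check each pair: they overlap iff neither finishes before the other starts.
Sorted by start: Sofia, Noor, Sana, Dmitri, Ingrid, Amara, Mei, Aoife, Marcus.
Noor starts before Sofia ends → Sofia and Noor overlap.
Sana starts exactly when Sofia ends (back-to-back, no overlap), so Sofia has no further overlaps.
Sana starts exactly when Noor ends (back-to-back, no overlap), so Noor has no further overlaps.
Dmitri starts before Sana ends → Sana and Dmitri overlap.
Ingrid starts before Sana ends → Sana and Ingrid overlap.
Amara starts after Sana ends, so Sana has no further overlaps.
Ingrid starts before Dmitri ends → Dmitri and Ingrid overlap.
Amara starts exactly when Dmitri ends (back-to-back, no overlap), so Dmitri has no further overlaps.
Amara starts after Ingrid ends, so Ingrid has no further overlaps.
Mei starts after Amara ends, so Amara has no further overlaps.
Aoife starts before Mei ends → Mei and Aoife overlap.
Marcus starts before Mei ends → Mei and Marcus overlap.
Marcus starts before Aoife ends → Aoife and Marcus overlap.

Aoife & Marcus, Aoife & Mei, Dmitri & Ingrid, Dmitri & Sana, Ingrid & Sana, Marcus & Mei, Noor & Sofia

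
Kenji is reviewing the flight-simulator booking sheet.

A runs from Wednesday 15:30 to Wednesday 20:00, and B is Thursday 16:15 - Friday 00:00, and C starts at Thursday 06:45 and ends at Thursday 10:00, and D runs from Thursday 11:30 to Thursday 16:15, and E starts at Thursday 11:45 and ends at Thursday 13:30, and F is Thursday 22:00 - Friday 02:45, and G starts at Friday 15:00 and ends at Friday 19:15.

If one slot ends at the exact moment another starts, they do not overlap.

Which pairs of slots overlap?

B & F, D & E

Sorted by start: A, C, D, E, B, F, G.
C starts after A ends, so nothing later overlaps A either.
D starts after C ends, so nothing later overlaps C either.
E starts before D ends → D and E overlap.
B starts exactly when D ends (back-to-back, no overlap), so nothing later overlaps D either.
B starts after E ends, so nothing later overlaps E either.
F starts before B ends → B and F overlap.
G starts after B ends.
G starts after F ends.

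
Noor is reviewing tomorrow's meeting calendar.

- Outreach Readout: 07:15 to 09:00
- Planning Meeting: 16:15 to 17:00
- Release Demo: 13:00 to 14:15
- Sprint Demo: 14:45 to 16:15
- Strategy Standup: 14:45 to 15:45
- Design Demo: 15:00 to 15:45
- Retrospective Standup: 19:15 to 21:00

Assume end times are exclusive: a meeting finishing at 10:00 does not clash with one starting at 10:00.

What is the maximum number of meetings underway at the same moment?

3

Sort all start/end points and keep a running count:
07:15 start Outreach Readout → 1
09:00 end Outreach Readout → 0
13:00 start Release Demo → 1
14:15 end Release Demo → 0
14:45 start Sprint Demo → 1
14:45 start Strategy Standup → 2
15:00 start Design Demo → 3
15:45 end Design Demo → 2
15:45 end Strategy Standup → 1
16:15 end Sprint Demo → 0
16:15 start Planning Meeting → 1
17:00 end Planning Meeting → 0
19:15 start Retrospective Standup → 1
21:00 end Retrospective Standup → 0
Peak is 3, at 15:00 (Design Demo, Sprint Demo, Strategy Standup).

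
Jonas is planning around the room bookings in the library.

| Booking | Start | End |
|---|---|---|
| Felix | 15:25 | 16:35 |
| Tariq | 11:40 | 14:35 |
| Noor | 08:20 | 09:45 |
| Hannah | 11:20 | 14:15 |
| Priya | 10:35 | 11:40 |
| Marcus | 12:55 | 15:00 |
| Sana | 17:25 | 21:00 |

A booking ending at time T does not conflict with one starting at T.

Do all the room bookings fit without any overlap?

Sorted by start: Noor, Priya, Hannah, Tariq, Marcus, Felix, Sana.
Priya starts after Noor ends — done with Noor.
Hannah starts before Priya ends → Priya and Hannah overlap.
That's a conflict, so the schedule is not conflict-free.

No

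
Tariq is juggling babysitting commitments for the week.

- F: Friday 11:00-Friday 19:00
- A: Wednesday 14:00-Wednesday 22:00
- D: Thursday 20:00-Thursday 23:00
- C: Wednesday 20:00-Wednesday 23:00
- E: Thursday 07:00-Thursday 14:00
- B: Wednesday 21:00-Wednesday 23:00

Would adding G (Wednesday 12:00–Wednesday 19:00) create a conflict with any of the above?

Yes — it overlaps A

A: starts Wednesday 14:00 before G ends Wednesday 19:00, and ends Wednesday 22:00 after G starts Wednesday 12:00 → overlap.
C: starts Wednesday 20:00 at or after G ends Wednesday 19:00 → clear.
B: starts Wednesday 21:00 at or after G ends Wednesday 19:00 → clear.
E: starts Thursday 07:00 at or after G ends Wednesday 19:00 → clear.
D: starts Thursday 20:00 at or after G ends Wednesday 19:00 → clear.
F: starts Friday 11:00 at or after G ends Wednesday 19:00 → clear.
G overlaps A.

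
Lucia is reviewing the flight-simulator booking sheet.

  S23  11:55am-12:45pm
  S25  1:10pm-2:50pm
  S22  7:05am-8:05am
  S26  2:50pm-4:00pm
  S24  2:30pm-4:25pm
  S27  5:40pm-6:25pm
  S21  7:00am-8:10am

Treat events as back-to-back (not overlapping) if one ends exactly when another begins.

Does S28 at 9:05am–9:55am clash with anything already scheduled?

No — it doesn't clash with anything

S21: ends 8:10am at or before S28 starts 9:05am → clear.
S22: ends 8:05am at or before S28 starts 9:05am → clear.
S23: starts 11:55am at or after S28 ends 9:55am → clear.
S25: starts 1:10pm at or after S28 ends 9:55am → clear.
S24: starts 2:30pm at or after S28 ends 9:55am → clear.
S26: starts 2:50pm at or after S28 ends 9:55am → clear.
S27: starts 5:40pm at or after S28 ends 9:55am → clear.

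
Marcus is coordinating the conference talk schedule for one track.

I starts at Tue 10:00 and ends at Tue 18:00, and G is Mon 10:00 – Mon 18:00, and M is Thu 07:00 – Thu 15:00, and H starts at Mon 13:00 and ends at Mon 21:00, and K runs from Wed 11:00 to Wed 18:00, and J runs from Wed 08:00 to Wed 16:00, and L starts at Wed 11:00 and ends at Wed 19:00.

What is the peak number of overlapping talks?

Sort all start/end points and keep a running count:
Mon 10:00 start G → 1
Mon 13:00 start H → 2
Mon 18:00 end G → 1
Mon 21:00 end H → 0
Tue 10:00 start I → 1
Tue 18:00 end I → 0
Wed 08:00 start J → 1
Wed 11:00 start K → 2
Wed 11:00 start L → 3
Wed 16:00 end J → 2
Wed 18:00 end K → 1
Wed 19:00 end L → 0
Thu 07:00 start M → 1
Thu 15:00 end M → 0
Peak is 3, at Wed 11:00 (J, K, L).

3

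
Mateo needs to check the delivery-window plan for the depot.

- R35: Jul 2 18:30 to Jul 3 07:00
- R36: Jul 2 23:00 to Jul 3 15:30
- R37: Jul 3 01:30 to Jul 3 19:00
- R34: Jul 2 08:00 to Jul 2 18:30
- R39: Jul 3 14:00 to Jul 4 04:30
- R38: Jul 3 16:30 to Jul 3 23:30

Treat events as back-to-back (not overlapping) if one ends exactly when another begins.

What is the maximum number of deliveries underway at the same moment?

3

Sweep the timeline, counting +1 at each start and −1 at each end (ends before starts at a tie):
Jul 2 08:00 start R34 → 1
Jul 2 18:30 end R34 → 0
Jul 2 18:30 start R35 → 1
Jul 2 23:00 start R36 → 2
Jul 3 01:30 start R37 → 3
Jul 3 07:00 end R35 → 2
Jul 3 14:00 start R39 → 3
Jul 3 15:30 end R36 → 2
Jul 3 16:30 start R38 → 3
Jul 3 19:00 end R37 → 2
Jul 3 23:30 end R38 → 1
Jul 4 04:30 end R39 → 0
Peak is 3, at Jul 3 01:30 (R35, R36, R37).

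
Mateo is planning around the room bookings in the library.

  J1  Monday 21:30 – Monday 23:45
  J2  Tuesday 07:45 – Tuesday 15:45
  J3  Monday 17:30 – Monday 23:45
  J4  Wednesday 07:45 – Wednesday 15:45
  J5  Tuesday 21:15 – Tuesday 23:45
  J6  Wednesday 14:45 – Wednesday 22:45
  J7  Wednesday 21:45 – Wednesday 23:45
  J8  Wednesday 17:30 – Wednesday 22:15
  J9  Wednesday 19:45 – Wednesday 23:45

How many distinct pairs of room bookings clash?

8

Two intervals overlap when each starts before the other ends.
Sorted by start: J3, J1, J2, J5, J4, J6, J8, J9, J7.
J1 starts before J3 ends → J3 and J1 overlap.
J2 starts after J3 ends, so J3 has no further overlaps.
J2 starts after J1 ends, so J1 has no further overlaps.
J5 starts after J2 ends, so J2 has no further overlaps.
J4 starts after J5 ends, so J5 has no further overlaps.
J6 starts before J4 ends → J4 and J6 overlap.
J8 starts after J4 ends, so J4 has no further overlaps.
J8 starts before J6 ends → J6 and J8 overlap.
J9 starts before J6 ends → J6 and J9 overlap.
J7 starts before J6 ends → J6 and J7 overlap.
J9 starts before J8 ends → J8 and J9 overlap.
J7 starts before J8 ends → J8 and J7 overlap.
J7 starts before J9 ends → J9 and J7 overlap.
Overlapping pairs: J1 & J3, J4 & J6, J6 & J7, J6 & J8, J6 & J9, J7 & J8, J7 & J9, J8 & J9 — 8 in total.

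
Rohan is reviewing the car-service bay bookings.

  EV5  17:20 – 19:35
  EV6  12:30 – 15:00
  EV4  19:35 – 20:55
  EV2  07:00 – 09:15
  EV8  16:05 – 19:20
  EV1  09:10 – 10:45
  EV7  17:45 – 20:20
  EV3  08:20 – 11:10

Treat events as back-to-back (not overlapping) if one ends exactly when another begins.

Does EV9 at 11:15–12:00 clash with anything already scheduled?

No — it doesn't clash with anything

EV2: ends 09:15 at or before EV9 starts 11:15 → clear.
EV3: ends 11:10 at or before EV9 starts 11:15 → clear.
EV1: ends 10:45 at or before EV9 starts 11:15 → clear.
EV6: starts 12:30 at or after EV9 ends 12:00 → clear.
EV8: starts 16:05 at or after EV9 ends 12:00 → clear.
EV5: starts 17:20 at or after EV9 ends 12:00 → clear.
EV7: starts 17:45 at or after EV9 ends 12:00 → clear.
EV4: starts 19:35 at or after EV9 ends 12:00 → clear.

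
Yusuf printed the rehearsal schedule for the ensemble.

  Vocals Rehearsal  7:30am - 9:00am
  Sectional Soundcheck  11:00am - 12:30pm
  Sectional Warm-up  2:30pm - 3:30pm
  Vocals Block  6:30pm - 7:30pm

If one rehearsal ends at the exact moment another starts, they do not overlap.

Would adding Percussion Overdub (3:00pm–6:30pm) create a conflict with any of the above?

Yes — it overlaps Sectional Warm-up

Vocals Rehearsal: ends 9:00am at or before Percussion Overdub starts 3:00pm → clear.
Sectional Soundcheck: ends 12:30pm at or before Percussion Overdub starts 3:00pm → clear.
Sectional Warm-up: starts 2:30pm before Percussion Overdub ends 6:30pm, and ends 3:30pm after Percussion Overdub starts 3:00pm → overlap.
Vocals Block: starts 6:30pm at or after Percussion Overdub ends 6:30pm → clear.
Percussion Overdub overlaps Sectional Warm-up.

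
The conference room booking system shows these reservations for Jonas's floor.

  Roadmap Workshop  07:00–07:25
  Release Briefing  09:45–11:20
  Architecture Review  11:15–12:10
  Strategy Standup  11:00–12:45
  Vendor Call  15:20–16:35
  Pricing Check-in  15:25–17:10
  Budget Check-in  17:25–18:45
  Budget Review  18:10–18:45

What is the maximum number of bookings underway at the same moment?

Sweep the timeline, counting +1 at each start and −1 at each end (ends before starts at a tie):
07:00 start Roadmap Workshop → 1
07:25 end Roadmap Workshop → 0
09:45 start Release Briefing → 1
11:00 start Strategy Standup → 2
11:15 start Architecture Review → 3
11:20 end Release Briefing → 2
12:10 end Architecture Review → 1
12:45 end Strategy Standup → 0
15:20 start Vendor Call → 1
15:25 start Pricing Check-in → 2
16:35 end Vendor Call → 1
17:10 end Pricing Check-in → 0
17:25 start Budget Check-in → 1
18:10 start Budget Review → 2
18:45 end Budget Check-in → 1
18:45 end Budget Review → 0
Peak is 3, at 11:15 (Architecture Review, Release Briefing, Strategy Standup).

3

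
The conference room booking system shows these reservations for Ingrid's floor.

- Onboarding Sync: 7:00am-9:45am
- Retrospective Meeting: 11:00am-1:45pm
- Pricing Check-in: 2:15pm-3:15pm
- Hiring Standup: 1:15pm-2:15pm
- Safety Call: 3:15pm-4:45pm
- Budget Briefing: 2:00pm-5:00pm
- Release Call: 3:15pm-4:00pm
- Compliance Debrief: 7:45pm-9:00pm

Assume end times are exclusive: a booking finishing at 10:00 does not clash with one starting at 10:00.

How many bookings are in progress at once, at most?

Sort all start/end points and keep a running count:
7:00am start Onboarding Sync → 1
9:45am end Onboarding Sync → 0
11:00am start Retrospective Meeting → 1
1:15pm start Hiring Standup → 2
1:45pm end Retrospective Meeting → 1
2:00pm start Budget Briefing → 2
2:15pm end Hiring Standup → 1
2:15pm start Pricing Check-in → 2
3:15pm end Pricing Check-in → 1
3:15pm start Release Call → 2
3:15pm start Safety Call → 3
4:00pm end Release Call → 2
4:45pm end Safety Call → 1
5:00pm end Budget Briefing → 0
7:45pm start Compliance Debrief → 1
9:00pm end Compliance Debrief → 0
Peak is 3, at 3:15pm (Budget Briefing, Release Call, Safety Call).

3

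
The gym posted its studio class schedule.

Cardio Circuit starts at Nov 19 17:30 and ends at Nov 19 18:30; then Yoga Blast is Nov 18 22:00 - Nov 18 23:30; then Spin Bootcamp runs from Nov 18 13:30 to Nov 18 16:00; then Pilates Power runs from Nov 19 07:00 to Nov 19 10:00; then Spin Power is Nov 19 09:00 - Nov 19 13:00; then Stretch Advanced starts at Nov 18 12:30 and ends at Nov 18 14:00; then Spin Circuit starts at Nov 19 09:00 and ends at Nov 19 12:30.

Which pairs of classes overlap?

Pilates Power & Spin Circuit, Pilates Power & Spin Power, Spin Bootcamp & Stretch Advanced, Spin Circuit & Spin Power

Check each pair: they overlap iff neither finishes before the other starts.
Sorted by start: Stretch Advanced, Spin Bootcamp, Yoga Blast, Pilates Power, Spin Power, Spin Circuit, Cardio Circuit.
Spin Bootcamp starts before Stretch Advanced ends → Stretch Advanced and Spin Bootcamp overlap.
Yoga Blast starts after Stretch Advanced ends, so Stretch Advanced has no further overlaps.
Yoga Blast starts after Spin Bootcamp ends, so Spin Bootcamp has no further overlaps.
Pilates Power starts after Yoga Blast ends, so Yoga Blast has no further overlaps.
Spin Power starts before Pilates Power ends → Pilates Power and Spin Power overlap.
Spin Circuit starts before Pilates Power ends → Pilates Power and Spin Circuit overlap.
Cardio Circuit starts after Pilates Power ends.
Spin Circuit starts before Spin Power ends → Spin Power and Spin Circuit overlap.
Cardio Circuit starts after Spin Power ends.
Cardio Circuit starts after Spin Circuit ends.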